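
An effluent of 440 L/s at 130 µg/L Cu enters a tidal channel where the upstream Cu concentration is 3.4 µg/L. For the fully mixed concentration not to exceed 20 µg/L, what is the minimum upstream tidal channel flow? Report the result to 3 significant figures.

Set C_mix = 20: (Q·3.400 + 440.0·130.0) / (Q + 440.0) = 20
→ Q = 440.0·(130.0 − 20)/(20 − 3.400) = 2916 L/s.

2920 L/s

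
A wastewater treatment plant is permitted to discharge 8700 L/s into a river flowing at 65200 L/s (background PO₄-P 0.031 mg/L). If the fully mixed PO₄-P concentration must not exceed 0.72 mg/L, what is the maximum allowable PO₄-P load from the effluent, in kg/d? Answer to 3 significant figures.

4420 kg/d

Mass balance at the limit: 65200·0.03100 + 8700·Cₑ = 73900·0.72 → Cₑ = 5.884 mg/L.
8700 L/s = 8.700 m³/s. Load = 8.700 m³/s × 5.884 g/m³ × 86 400 s/d = 4423 kg/d.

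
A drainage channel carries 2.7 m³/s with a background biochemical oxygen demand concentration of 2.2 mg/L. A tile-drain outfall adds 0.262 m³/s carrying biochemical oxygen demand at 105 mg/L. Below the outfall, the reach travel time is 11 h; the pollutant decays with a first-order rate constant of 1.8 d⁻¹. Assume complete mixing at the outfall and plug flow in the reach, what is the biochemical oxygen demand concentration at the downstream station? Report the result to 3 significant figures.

4.95 mg/L

Conservation of mass: C = (2.700·2.200 + 0.2620·105.0) / 2.962 = 33.45/2.962 = 11.29 mg/L.
After decay, C = 11.29 × e^(−kt) = 11.29 × 0.4382 = 4.949 mg/L.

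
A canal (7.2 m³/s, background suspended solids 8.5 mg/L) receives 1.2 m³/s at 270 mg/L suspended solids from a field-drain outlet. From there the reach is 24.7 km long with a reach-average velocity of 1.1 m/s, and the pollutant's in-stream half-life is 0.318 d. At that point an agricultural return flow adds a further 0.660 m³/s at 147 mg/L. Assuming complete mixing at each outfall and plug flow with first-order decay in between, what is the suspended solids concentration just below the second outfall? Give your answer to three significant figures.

Mixed concentration C = ΣQC/ΣQ = (7.200·8.500 + 1.200·270.0) / 8.400 = 385.2/8.400 = 45.86 mg/L; combined flow 8.400 m³/s.
Travel time t = 24.7·1000 / 1.1 = 22450 s = 6.237 h.
Half-life 0.318 d → k = ln 2 / 0.318 = 2.180 d⁻¹.
Applying C = C₀e^(−kt): 45.86 × 0.5675 = 26.02 mg/L.
Second outfall: C = (8.400·26.02 + 0.6600·147.0)/9.060 = 34.84 mg/L.

34.8 mg/L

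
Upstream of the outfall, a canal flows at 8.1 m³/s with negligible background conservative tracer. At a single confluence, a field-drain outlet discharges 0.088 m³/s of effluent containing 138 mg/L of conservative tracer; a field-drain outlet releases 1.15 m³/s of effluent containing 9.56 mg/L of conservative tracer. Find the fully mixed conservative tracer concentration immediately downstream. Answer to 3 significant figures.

2.48 mg/L

Mixed concentration C = ΣQC/ΣQ = (8.100·0 + 0.08800·138.0 + 1.150·9.560) / 9.338 = 23.14/9.338 = 2.478 mg/L.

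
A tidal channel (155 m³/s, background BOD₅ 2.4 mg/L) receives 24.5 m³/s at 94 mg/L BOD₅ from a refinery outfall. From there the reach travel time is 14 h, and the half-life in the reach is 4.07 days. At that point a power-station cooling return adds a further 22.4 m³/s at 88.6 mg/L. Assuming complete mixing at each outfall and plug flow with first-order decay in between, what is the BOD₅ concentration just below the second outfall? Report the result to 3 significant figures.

Mixed concentration C = ΣQC/ΣQ = (155.0·2.400 + 24.50·94.00) / 179.5 = 2675/179.5 = 14.90 mg/L; combined flow 179.5 m³/s.
Half-life 4.07 d → k = ln 2 / 4.07 = 0.1703 d⁻¹.
Applying C = C₀e^(−kt): 14.90 × 0.9054 = 13.49 mg/L.
At the second outfall, C = (179.5·13.49 + 22.40·88.60) / (179.5 + 22.40) = 21.83 mg/L.

21.8 mg/L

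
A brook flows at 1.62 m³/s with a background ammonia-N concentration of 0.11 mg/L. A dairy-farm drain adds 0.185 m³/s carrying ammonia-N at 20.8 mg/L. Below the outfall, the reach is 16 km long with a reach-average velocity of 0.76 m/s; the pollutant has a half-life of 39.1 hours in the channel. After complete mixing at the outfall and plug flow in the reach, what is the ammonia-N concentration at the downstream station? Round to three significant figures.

After mixing, C = (1.620·0.1100 + 0.1850·20.80) / 1.805 = 4.026/1.805 = 2.231 mg/L.
Travel time t = 16·1000 / 0.76 = 21050 s = 5.848 h.
Half-life 39.1 h → k = ln 2 / 39.1 = 0.01773 h⁻¹ = 0.4255 d⁻¹.
First-order decay: C = 2.231·exp(−k·t) = 2.231·0.9015 = 2.011 mg/L.

2.01 mg/L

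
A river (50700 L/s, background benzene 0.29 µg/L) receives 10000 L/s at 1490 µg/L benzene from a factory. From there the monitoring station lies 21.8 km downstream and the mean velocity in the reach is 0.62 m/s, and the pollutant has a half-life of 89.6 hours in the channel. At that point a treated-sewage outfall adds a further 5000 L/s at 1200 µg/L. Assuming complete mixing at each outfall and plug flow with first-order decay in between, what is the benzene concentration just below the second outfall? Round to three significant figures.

302 µg/L

Mixed concentration C = ΣQC/ΣQ = (50700·0.2900 + 10000·1490) / 60700 = 14910000/60700 = 245.7 µg/L; combined flow 60700 L/s.
Travel time t = 21.8·1000 / 0.62 = 35160 s = 9.767 h.
Half-life 89.6 h → k = ln 2 / 89.6 = 0.007736 h⁻¹ = 0.1857 d⁻¹.
First-order decay: C = 245.7·exp(−k·t) = 245.7·0.9272 = 227.8 µg/L.
At the second outfall, C = (60700·227.8 + 5000·1200) / (60700 + 5000) = 301.8 µg/L.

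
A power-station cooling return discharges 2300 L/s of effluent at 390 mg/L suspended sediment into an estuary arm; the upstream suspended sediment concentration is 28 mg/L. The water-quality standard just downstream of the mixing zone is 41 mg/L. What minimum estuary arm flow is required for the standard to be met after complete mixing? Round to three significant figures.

61700 L/s

Set C_mix = 41: (Q·28.00 + 2300·390.0) / (Q + 2300) = 41
→ Q = 2300·(390.0 − 41)/(41 − 28.00) = 61750 L/s.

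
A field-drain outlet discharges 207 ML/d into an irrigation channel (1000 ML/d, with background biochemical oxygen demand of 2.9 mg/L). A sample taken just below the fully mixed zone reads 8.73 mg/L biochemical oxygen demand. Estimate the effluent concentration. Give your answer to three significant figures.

36.9 mg/L

Mass balance: 1000·2.900 + 207.0·Cₑ = 1207·8.730
→ Cₑ = (1207·8.730 − 1000·2.900) / 207.0 = 36.89 mg/L.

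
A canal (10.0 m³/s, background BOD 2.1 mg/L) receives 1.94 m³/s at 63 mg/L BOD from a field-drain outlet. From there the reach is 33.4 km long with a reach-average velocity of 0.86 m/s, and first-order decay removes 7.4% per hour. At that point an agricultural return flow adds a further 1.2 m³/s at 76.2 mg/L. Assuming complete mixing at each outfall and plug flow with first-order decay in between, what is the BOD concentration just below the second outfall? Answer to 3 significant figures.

11.7 mg/L

Mixed concentration C = ΣQC/ΣQ = (10.00·2.100 + 1.940·63.00) / 11.94 = 143.2/11.94 = 11.99 mg/L; combined flow 11.94 m³/s.
Travel time t = 33.4·1000 / 0.86 = 38840 s = 10.79 h.
7.4%/h lost → k = −ln(1 − 0.074) = 0.07688 h⁻¹.
Decay over the reach: 11.99·exp(−kt) = 11.99·0.4363 = 5.234 mg/L.
Second outfall: C = (11.94·5.234 + 1.200·76.20)/13.14 = 11.71 mg/L.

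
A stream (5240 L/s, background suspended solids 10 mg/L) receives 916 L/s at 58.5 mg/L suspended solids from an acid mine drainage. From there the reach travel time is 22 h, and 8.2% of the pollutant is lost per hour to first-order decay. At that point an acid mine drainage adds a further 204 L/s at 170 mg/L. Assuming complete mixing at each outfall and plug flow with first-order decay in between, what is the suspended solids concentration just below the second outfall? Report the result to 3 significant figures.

7.99 mg/L

Conservation of mass: C = (5240·10.00 + 916.0·58.50) / 6156 = 106000/6156 = 17.22 mg/L; combined flow 6156 L/s.
8.2%/h lost → k = −ln(1 − 0.082) = 0.08556 h⁻¹.
After decay, C = 17.22 × e^(−kt) = 17.22 × 0.1522 = 2.621 mg/L.
Second outfall: C = (6156·2.621 + 204.0·170.0)/6360 = 7.990 mg/L.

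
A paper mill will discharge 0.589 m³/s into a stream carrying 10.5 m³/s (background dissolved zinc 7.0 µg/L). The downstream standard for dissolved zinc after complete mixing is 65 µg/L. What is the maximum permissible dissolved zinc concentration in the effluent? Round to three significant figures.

At the limit, (Qr·Cr + Qe·Cₑ)/(Qr + Qe) = 65:
Cₑ = (11.09·65 − 10.50·7.000) / 0.5890 = 1099 µg/L.

1100 µg/L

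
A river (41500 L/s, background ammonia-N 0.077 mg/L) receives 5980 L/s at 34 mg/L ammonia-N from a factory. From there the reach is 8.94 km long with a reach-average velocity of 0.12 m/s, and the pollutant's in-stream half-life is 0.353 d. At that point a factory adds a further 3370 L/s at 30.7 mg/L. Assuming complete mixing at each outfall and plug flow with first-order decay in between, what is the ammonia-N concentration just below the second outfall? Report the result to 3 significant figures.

After mixing, C = (41500·0.07700 + 5980·34.00) / 47480 = 206500/47480 = 4.350 mg/L; combined flow 47480 L/s.
Travel time t = 8.94·1000 / 0.12 = 74500 s = 20.69 h.
Half-life 0.353 d → k = ln 2 / 0.353 = 1.964 d⁻¹.
First-order decay: C = 4.350·exp(−k·t) = 4.350·0.1839 = 0.8001 mg/L.
At the second outfall, C = (47480·0.8001 + 3370·30.70) / (47480 + 3370) = 2.782 mg/L.

2.78 mg/L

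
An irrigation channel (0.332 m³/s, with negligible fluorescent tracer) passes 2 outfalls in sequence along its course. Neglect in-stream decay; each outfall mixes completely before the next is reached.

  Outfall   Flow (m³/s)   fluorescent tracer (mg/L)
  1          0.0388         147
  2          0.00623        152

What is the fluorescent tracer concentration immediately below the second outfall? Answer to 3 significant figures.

Below outfall 1: Q → 0.3708 m³/s, C = (0.3320·0 + 0.03880·147.0)/0.3708 = 15.38 mg/L.
Below outfall 2: Q → 0.3770 m³/s, C = (0.3708·15.38 + 0.006230·152.0)/0.3770 = 17.64 mg/L.

17.6 mg/L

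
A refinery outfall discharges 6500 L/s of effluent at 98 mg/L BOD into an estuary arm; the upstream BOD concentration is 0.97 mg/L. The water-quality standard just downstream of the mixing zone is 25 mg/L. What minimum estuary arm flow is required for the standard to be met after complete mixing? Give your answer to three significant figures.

19700 L/s

Set C_mix = 25: (Q·0.9700 + 6500·98.00) / (Q + 6500) = 25
→ Q = 6500·(98.00 − 25)/(25 − 0.9700) = 19750 L/s.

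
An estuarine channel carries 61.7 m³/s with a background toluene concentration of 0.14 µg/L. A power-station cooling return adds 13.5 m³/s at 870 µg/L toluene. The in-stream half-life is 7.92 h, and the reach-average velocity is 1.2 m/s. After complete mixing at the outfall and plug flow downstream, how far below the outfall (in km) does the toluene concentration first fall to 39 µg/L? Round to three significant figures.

Mixed concentration C = ΣQC/ΣQ = (61.70·0.1400 + 13.50·870.0) / 75.20 = 11750/75.20 = 156.3 µg/L.
Half-life 7.92 h → k = ln 2 / 7.92 = 0.08752 h⁻¹ = 2.100 d⁻¹.
Set 156.3·exp(−k·t) = 39 → t = ln(156.3/39)/k = 57100 s = 15.86 h.
Distance = v·t = 1.2·57100 = 68520 m = 68.52 km.

68.5 km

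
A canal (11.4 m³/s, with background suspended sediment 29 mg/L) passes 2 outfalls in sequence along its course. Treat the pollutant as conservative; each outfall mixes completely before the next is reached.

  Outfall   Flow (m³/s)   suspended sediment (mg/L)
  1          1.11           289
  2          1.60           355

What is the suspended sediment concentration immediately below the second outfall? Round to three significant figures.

86.4 mg/L

Below outfall 1: Q → 12.51 m³/s, C = (11.40·29.00 + 1.110·289.0)/12.51 = 52.07 mg/L.
Below outfall 2: Q → 14.11 m³/s, C = (12.51·52.07 + 1.600·355.0)/14.11 = 86.42 mg/L.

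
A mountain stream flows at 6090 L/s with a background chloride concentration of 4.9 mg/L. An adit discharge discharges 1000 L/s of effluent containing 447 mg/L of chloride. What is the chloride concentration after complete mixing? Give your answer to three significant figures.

67.3 mg/L

Mixed concentration C = ΣQC/ΣQ = (6090·4.900 + 1000·447.0) / 7090 = 476800/7090 = 67.26 mg/L.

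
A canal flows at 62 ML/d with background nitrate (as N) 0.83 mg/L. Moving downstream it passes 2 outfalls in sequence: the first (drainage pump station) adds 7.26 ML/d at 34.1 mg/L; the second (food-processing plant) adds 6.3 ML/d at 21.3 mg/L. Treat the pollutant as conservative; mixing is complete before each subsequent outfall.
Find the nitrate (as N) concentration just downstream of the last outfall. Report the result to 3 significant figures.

After outfall 1: Q = 62.00 + 7.260 = 69.26 ML/d; C = (62.00·0.8300 + 7.260·34.10)/69.26 = 4.317 mg/L.
After outfall 2: Q = 69.26 + 6.300 = 75.56 ML/d; C = (69.26·4.317 + 6.300·21.30)/75.56 = 5.733 mg/L.

5.73 mg/L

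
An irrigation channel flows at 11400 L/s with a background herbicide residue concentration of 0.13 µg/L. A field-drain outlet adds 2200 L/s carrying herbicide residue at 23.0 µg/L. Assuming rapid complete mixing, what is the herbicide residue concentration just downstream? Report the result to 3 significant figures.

Flow-weighted average: C = (11400·0.1300 + 2200·23.00) / 13600 = 52080/13600 = 3.830 µg/L.

3.83 µg/L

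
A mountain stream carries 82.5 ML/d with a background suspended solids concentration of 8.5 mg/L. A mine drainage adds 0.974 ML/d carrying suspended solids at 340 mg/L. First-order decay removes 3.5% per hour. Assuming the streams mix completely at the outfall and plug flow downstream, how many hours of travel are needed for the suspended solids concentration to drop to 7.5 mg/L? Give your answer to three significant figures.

14.0 h

After mixing, C = (82.50·8.500 + 0.9740·340.0) / 83.47 = 1032/83.47 = 12.37 mg/L.
3.5%/h lost → k = −ln(1 − 0.035) = 0.03563 h⁻¹.
12.37·exp(−k·t) = 7.5 → t = ln(12.37/7.5)/k = 50540 s = 14.04 h.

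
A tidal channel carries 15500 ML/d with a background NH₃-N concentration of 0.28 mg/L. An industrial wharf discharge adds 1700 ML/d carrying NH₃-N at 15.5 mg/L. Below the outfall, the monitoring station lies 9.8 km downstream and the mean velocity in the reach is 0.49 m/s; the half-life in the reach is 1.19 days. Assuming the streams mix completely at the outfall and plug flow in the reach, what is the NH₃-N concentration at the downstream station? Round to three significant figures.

Mass balance: C = (15500·0.2800 + 1700·15.50) / 17200 = 30690/17200 = 1.784 mg/L.
Travel time t = 9.8·1000 / 0.49 = 20000 s = 5.556 h.
Half-life 1.19 d → k = ln 2 / 1.19 = 0.5825 d⁻¹.
First-order decay: C = 1.784·exp(−k·t) = 1.784·0.8739 = 1.559 mg/L.

1.56 mg/L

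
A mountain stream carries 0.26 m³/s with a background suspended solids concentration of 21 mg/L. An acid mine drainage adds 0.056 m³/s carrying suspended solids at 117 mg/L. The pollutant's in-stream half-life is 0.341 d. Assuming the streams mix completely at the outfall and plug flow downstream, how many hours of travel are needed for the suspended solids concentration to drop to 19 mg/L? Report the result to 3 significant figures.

Flow-weighted average: C = (0.2600·21.00 + 0.05600·117.0) / 0.3160 = 12.01/0.3160 = 38.01 mg/L.
Half-life 0.341 d → k = ln 2 / 0.341 = 2.033 d⁻¹.
38.01·exp(−k·t) = 19 → t = ln(38.01/19)/k = 29480 s = 8.188 h.

8.19 h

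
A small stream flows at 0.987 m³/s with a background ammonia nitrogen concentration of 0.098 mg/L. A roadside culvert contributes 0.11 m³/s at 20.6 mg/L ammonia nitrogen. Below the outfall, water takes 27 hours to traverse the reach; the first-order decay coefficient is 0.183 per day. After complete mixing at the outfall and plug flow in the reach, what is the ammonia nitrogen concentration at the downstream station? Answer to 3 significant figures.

Mixed concentration C = ΣQC/ΣQ = (0.9870·0.09800 + 0.1100·20.60) / 1.097 = 2.363/1.097 = 2.154 mg/L.
Decay over the reach: 2.154·exp(−kt) = 2.154·0.8139 = 1.753 mg/L.

1.75 mg/L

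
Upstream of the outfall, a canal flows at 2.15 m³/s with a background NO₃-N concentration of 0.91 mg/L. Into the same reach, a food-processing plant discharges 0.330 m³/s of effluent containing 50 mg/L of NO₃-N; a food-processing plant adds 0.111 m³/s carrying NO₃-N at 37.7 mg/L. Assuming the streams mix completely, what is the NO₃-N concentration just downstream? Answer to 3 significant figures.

8.74 mg/L

Conservation of mass: C = (2.150·0.9100 + 0.3300·50.00 + 0.1110·37.70) / 2.591 = 22.64/2.591 = 8.738 mg/L.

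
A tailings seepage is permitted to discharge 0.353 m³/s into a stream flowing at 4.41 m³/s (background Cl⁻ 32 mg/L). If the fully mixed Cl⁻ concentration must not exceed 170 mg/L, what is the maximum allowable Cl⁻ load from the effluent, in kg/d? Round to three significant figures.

57800 kg/d

Mass balance at the limit: 4.410·32.00 + 0.3530·Cₑ = 4.763·170 → Cₑ = 1894 mg/L.
Load = 0.3530 m³/s × 1894 g/m³ × 86 400 s/d = 57770 kg/d.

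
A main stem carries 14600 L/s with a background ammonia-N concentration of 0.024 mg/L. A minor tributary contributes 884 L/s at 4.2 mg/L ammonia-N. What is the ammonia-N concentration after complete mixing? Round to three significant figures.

0.262 mg/L

Mixed concentration C = ΣQC/ΣQ = (14600·0.02400 + 884.0·4.200) / 15480 = 4063/15480 = 0.2624 mg/L.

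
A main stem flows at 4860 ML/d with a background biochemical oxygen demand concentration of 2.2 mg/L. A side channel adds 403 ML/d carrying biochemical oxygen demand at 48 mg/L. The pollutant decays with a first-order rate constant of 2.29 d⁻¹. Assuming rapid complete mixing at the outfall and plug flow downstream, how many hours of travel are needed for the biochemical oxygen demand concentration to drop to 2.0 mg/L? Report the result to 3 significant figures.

Mixed concentration C = ΣQC/ΣQ = (4860·2.200 + 403.0·48.00) / 5263 = 30040/5263 = 5.707 mg/L.
5.707·exp(−k·t) = 2.0 → t = ln(5.707/2.0)/k = 39560 s = 10.99 h.

11.0 h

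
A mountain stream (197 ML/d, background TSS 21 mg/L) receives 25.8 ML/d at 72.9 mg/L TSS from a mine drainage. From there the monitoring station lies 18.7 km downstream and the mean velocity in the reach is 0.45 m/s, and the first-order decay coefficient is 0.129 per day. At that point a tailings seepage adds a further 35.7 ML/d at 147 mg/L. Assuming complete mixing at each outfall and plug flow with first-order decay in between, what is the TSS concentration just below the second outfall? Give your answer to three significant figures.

Conservation of mass: C = (197.0·21.00 + 25.80·72.90) / 222.8 = 6018/222.8 = 27.01 mg/L; combined flow 222.8 ML/d.
Travel time t = 18.7·1000 / 0.45 = 41560 s = 11.54 h.
First-order decay: C = 27.01·exp(−k·t) = 27.01·0.9398 = 25.39 mg/L.
Second outfall: C = (222.8·25.39 + 35.70·147.0)/258.5 = 42.18 mg/L.

42.2 mg/L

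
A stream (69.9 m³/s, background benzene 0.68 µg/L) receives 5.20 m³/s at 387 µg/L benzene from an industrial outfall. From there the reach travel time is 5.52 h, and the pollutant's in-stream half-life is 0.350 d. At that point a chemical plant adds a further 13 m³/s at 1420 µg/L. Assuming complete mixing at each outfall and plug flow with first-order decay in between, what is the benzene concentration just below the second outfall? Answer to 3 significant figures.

224 µg/L

After mixing, C = (69.90·0.6800 + 5.200·387.0) / 75.10 = 2060/75.10 = 27.43 µg/L; combined flow 75.10 m³/s.
Half-life 0.350 d → k = ln 2 / 0.350 = 1.980 d⁻¹.
After decay, C = 27.43 × e^(−kt) = 27.43 × 0.6341 = 17.39 µg/L.
Second outfall: C = (75.10·17.39 + 13.00·1420)/88.10 = 224.4 µg/L.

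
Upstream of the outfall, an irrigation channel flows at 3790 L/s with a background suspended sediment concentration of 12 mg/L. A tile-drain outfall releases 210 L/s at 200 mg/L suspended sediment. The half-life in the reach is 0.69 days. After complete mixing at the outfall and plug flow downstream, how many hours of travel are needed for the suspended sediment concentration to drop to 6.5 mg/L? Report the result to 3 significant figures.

Mass balance: C = (3790·12.00 + 210.0·200.0) / 4000 = 87480/4000 = 21.87 mg/L.
Half-life 0.69 d → k = ln 2 / 0.69 = 1.005 d⁻¹.
21.87·exp(−k·t) = 6.5 → t = ln(21.87/6.5)/k = 104400 s = 28.99 h.

29.0 h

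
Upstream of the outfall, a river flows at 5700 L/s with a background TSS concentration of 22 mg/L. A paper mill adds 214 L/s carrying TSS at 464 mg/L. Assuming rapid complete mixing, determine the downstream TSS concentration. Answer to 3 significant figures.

Flow-weighted average: C = (5700·22.00 + 214.0·464.0) / 5914 = 224700/5914 = 37.99 mg/L.

38.0 mg/L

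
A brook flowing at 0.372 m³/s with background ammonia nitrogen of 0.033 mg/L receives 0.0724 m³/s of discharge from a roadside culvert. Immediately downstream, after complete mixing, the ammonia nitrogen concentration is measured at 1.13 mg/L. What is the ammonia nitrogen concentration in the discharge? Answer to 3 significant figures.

6.77 mg/L

Mass balance: 0.3720·0.03300 + 0.07240·Cₑ = 0.4444·1.130
→ Cₑ = (0.4444·1.130 − 0.3720·0.03300) / 0.07240 = 6.767 mg/L.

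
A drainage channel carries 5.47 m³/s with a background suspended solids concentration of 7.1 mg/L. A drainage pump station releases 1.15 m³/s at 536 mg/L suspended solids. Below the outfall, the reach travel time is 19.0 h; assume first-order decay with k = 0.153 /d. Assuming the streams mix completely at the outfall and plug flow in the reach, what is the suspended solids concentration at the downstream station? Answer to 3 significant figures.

After mixing, C = (5.470·7.100 + 1.150·536.0) / 6.620 = 655.2/6.620 = 98.98 mg/L.
First-order decay: C = 98.98·exp(−k·t) = 98.98·0.8859 = 87.69 mg/L.

87.7 mg/L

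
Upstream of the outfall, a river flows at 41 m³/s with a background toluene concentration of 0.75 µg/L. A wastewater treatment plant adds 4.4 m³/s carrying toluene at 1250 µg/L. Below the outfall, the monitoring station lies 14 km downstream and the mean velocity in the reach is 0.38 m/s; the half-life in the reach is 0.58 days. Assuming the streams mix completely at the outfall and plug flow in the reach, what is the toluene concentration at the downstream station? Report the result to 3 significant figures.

73.2 µg/L

Mass balance: C = (41.00·0.7500 + 4.400·1250) / 45.40 = 5531/45.40 = 121.8 µg/L.
Travel time t = 14·1000 / 0.38 = 36840 s = 10.23 h.
Half-life 0.58 d → k = ln 2 / 0.58 = 1.195 d⁻¹.
After decay, C = 121.8 × e^(−kt) = 121.8 × 0.6007 = 73.18 µg/L.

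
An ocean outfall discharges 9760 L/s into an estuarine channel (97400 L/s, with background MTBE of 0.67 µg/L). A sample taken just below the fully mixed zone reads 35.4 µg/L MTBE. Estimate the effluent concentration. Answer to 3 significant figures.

Mass balance: 97400·0.6700 + 9760·Cₑ = 107200·35.40
→ Cₑ = (107200·35.40 − 97400·0.6700) / 9760 = 382.0 µg/L.

382 µg/L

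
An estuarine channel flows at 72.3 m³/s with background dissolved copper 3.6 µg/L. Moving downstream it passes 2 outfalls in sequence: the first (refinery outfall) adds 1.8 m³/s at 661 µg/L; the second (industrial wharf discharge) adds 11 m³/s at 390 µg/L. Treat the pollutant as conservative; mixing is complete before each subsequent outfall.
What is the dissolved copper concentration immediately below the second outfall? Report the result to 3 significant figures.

Below outfall 1: Q → 74.10 m³/s, C = (72.30·3.600 + 1.800·661.0)/74.10 = 19.57 µg/L.
Below outfall 2: Q → 85.10 m³/s, C = (74.10·19.57 + 11.00·390.0)/85.10 = 67.45 µg/L.

67.5 µg/L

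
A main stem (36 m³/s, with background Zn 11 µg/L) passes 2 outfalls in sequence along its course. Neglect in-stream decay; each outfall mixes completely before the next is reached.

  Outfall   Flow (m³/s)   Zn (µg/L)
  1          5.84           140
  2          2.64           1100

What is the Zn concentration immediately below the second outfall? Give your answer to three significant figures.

After outfall 1: Q = 36.00 + 5.840 = 41.84 m³/s; C = (36.00·11.00 + 5.840·140.0)/41.84 = 29.01 µg/L.
After outfall 2: Q = 41.84 + 2.640 = 44.48 m³/s; C = (41.84·29.01 + 2.640·1100)/44.48 = 92.57 µg/L.

92.6 µg/L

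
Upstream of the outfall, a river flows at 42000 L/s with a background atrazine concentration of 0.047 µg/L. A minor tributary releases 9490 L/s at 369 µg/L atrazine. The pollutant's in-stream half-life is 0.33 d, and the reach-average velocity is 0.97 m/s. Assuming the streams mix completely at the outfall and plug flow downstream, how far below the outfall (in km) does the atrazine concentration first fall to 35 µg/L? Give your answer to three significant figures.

After mixing, C = (42000·0.04700 + 9490·369.0) / 51490 = 3504000/51490 = 68.05 µg/L.
Half-life 0.33 d → k = ln 2 / 0.33 = 2.100 d⁻¹.
Set 68.05·exp(−k·t) = 35 → t = ln(68.05/35)/k = 27350 s = 7.597 h.
Distance = v·t = 0.97·27350 = 26530 m = 26.53 km.

26.5 km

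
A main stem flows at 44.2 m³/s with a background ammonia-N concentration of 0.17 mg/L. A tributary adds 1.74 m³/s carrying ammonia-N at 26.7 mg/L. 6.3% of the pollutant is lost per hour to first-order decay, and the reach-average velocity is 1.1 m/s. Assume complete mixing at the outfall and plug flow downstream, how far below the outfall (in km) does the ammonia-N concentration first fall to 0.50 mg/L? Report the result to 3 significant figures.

52.0 km

Mass balance: C = (44.20·0.1700 + 1.740·26.70) / 45.94 = 53.97/45.94 = 1.175 mg/L.
6.3%/h lost → k = −ln(1 − 0.063) = 0.06507 h⁻¹.
Set 1.175·exp(−k·t) = 0.50 → t = ln(1.175/0.50)/k = 47260 s = 13.13 h.
Distance = v·t = 1.1·47260 = 51990 m = 51.99 km.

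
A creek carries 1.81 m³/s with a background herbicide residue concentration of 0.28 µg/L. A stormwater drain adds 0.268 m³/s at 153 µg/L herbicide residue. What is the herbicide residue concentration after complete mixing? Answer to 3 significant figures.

Mass balance: C = (1.810·0.2800 + 0.2680·153.0) / 2.078 = 41.51/2.078 = 19.98 µg/L.

20.0 µg/L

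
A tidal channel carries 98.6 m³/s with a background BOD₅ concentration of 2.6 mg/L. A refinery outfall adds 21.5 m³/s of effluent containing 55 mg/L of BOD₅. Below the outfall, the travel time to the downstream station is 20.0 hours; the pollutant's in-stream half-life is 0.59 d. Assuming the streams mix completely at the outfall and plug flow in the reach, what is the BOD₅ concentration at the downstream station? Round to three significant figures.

4.50 mg/L

Mixed concentration C = ΣQC/ΣQ = (98.60·2.600 + 21.50·55.00) / 120.1 = 1439/120.1 = 11.98 mg/L.
Half-life 0.59 d → k = ln 2 / 0.59 = 1.175 d⁻¹.
Applying C = C₀e^(−kt): 11.98 × 0.3757 = 4.501 mg/L.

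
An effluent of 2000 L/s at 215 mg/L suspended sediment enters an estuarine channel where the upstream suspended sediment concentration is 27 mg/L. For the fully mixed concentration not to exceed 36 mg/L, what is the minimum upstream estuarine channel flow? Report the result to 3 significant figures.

39800 L/s

Set C_mix = 36: (Q·27.00 + 2000·215.0) / (Q + 2000) = 36
→ Q = 2000·(215.0 − 36)/(36 − 27.00) = 39780 L/s.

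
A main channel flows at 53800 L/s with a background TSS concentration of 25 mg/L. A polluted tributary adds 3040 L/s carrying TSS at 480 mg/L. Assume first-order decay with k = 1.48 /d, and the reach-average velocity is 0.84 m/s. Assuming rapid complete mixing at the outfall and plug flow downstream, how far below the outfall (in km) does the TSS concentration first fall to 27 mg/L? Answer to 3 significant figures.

29.6 km

After mixing, C = (53800·25.00 + 3040·480.0) / 56840 = 2804000/56840 = 49.33 mg/L.
Set 49.33·exp(−k·t) = 27 → t = ln(49.33/27)/k = 35190 s = 9.775 h.
Distance = v·t = 0.84·35190 = 29560 m = 29.56 km.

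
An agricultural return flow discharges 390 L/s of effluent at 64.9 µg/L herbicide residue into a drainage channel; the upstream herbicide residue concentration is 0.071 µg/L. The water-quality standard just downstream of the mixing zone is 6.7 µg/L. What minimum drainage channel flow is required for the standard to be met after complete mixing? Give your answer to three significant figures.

Set C_mix = 6.7: (Q·0.07100 + 390.0·64.90) / (Q + 390.0) = 6.7
→ Q = 390.0·(64.90 − 6.7)/(6.7 − 0.07100) = 3424 L/s.

3420 L/s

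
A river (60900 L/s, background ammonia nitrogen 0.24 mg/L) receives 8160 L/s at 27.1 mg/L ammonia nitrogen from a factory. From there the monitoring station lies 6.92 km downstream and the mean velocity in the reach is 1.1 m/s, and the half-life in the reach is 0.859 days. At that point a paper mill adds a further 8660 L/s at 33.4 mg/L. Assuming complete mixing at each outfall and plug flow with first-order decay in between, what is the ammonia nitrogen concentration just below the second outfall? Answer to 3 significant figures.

Conservation of mass: C = (60900·0.2400 + 8160·27.10) / 69060 = 235800/69060 = 3.414 mg/L; combined flow 69060 L/s.
Travel time t = 6.92·1000 / 1.1 = 6291 s = 1.747 h.
Half-life 0.859 d → k = ln 2 / 0.859 = 0.8069 d⁻¹.
First-order decay: C = 3.414·exp(−k·t) = 3.414·0.9429 = 3.219 mg/L.
At the second outfall, C = (69060·3.219 + 8660·33.40) / (69060 + 8660) = 6.582 mg/L.

6.58 mg/L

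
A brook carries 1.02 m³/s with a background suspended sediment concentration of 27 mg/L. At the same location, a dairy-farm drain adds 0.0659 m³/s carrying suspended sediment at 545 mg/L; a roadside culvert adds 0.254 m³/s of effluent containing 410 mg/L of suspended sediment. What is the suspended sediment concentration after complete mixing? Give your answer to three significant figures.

125 mg/L

Flow-weighted average: C = (1.020·27.00 + 0.06590·545.0 + 0.2540·410.0) / 1.340 = 167.6/1.340 = 125.1 mg/L.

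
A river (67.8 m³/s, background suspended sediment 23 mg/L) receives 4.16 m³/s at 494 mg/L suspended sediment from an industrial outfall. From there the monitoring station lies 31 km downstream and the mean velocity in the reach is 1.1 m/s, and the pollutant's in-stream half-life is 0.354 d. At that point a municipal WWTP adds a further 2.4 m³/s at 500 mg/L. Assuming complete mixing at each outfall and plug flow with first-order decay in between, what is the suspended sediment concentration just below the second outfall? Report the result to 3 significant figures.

41.8 mg/L

Mixed concentration C = ΣQC/ΣQ = (67.80·23.00 + 4.160·494.0) / 71.96 = 3614/71.96 = 50.23 mg/L; combined flow 71.96 m³/s.
Travel time t = 31·1000 / 1.1 = 28180 s = 7.828 h.
Half-life 0.354 d → k = ln 2 / 0.354 = 1.958 d⁻¹.
After decay, C = 50.23 × e^(−kt) = 50.23 × 0.5280 = 26.52 mg/L.
At the second outfall, C = (71.96·26.52 + 2.400·500.0) / (71.96 + 2.400) = 41.80 mg/L.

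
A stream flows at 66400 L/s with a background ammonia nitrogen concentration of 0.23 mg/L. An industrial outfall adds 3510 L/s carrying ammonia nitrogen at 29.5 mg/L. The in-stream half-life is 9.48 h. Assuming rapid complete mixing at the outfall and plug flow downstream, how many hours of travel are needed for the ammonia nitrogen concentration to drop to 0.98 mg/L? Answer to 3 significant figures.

7.53 h

Conservation of mass: C = (66400·0.2300 + 3510·29.50) / 69910 = 118800/69910 = 1.700 mg/L.
Half-life 9.48 h → k = ln 2 / 9.48 = 0.07312 h⁻¹ = 1.755 d⁻¹.
1.700·exp(−k·t) = 0.98 → t = ln(1.700/0.98)/k = 27110 s = 7.530 h.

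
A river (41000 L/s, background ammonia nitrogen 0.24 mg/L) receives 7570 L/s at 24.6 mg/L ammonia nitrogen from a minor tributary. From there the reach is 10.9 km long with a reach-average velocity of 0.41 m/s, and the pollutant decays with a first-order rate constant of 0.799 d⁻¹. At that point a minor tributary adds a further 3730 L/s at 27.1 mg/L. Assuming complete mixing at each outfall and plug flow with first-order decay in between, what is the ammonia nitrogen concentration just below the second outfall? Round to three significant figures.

Mass balance: C = (41000·0.2400 + 7570·24.60) / 48570 = 196100/48570 = 4.037 mg/L; combined flow 48570 L/s.
Travel time t = 10.9·1000 / 0.41 = 26590 s = 7.385 h.
After decay, C = 4.037 × e^(−kt) = 4.037 × 0.7820 = 3.157 mg/L.
Second outfall: C = (48570·3.157 + 3730·27.10)/52300 = 4.864 mg/L.

4.86 mg/L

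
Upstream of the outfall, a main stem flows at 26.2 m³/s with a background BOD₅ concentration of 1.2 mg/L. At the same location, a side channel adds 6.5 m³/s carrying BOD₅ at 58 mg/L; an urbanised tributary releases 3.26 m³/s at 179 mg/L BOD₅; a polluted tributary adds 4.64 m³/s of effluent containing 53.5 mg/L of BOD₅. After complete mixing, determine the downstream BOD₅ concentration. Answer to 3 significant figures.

After mixing, C = (26.20·1.200 + 6.500·58.00 + 3.260·179.0 + 4.640·53.50) / 40.60 = 1240/40.60 = 30.55 mg/L.

30.5 mg/L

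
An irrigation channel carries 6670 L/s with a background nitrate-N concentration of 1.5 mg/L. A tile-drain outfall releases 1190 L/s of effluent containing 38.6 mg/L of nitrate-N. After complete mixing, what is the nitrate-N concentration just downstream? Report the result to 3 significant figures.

Mass balance: C = (6670·1.500 + 1190·38.60) / 7860 = 55940/7860 = 7.117 mg/L.

7.12 mg/L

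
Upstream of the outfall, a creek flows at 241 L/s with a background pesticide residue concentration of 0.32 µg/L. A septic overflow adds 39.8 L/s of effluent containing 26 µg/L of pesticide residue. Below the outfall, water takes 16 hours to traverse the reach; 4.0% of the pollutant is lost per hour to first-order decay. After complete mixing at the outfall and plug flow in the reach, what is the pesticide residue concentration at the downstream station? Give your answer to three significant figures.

2.06 µg/L

Mixed concentration C = ΣQC/ΣQ = (241.0·0.3200 + 39.80·26.00) / 280.8 = 1112/280.8 = 3.960 µg/L.
4.0%/h lost → k = −ln(1 − 0.04) = 0.04082 h⁻¹.
Applying C = C₀e^(−kt): 3.960 × 0.5204 = 2.061 µg/L.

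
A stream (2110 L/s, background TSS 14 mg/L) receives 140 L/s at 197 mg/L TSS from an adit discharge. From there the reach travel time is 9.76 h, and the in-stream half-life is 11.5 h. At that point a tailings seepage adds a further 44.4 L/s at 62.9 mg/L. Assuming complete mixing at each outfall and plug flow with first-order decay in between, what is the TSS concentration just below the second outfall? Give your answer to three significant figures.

Conservation of mass: C = (2110·14.00 + 140.0·197.0) / 2250 = 57120/2250 = 25.39 mg/L; combined flow 2250 L/s.
Half-life 11.5 h → k = ln 2 / 11.5 = 0.06027 h⁻¹ = 1.447 d⁻¹.
After decay, C = 25.39 × e^(−kt) = 25.39 × 0.5553 = 14.10 mg/L.
At the second outfall, C = (2250·14.10 + 44.40·62.90) / (2250 + 44.40) = 15.04 mg/L.

15.0 mg/L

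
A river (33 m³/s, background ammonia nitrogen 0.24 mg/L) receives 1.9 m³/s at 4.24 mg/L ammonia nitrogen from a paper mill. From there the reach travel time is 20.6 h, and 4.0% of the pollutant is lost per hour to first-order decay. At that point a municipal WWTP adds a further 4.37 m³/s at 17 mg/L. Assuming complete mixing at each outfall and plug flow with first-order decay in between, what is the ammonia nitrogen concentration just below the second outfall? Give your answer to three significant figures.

After mixing, C = (33.00·0.2400 + 1.900·4.240) / 34.90 = 15.98/34.90 = 0.4578 mg/L; combined flow 34.90 m³/s.
4.0%/h lost → k = −ln(1 − 0.04) = 0.04082 h⁻¹.
First-order decay: C = 0.4578·exp(−k·t) = 0.4578·0.4313 = 0.1974 mg/L.
Second outfall: C = (34.90·0.1974 + 4.370·17.00)/39.27 = 2.067 mg/L.

2.07 mg/L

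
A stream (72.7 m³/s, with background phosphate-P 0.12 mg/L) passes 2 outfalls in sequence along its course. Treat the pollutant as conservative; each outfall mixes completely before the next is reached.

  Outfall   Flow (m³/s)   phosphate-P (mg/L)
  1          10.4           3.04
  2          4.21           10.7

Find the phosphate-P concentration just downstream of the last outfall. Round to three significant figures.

0.978 mg/L

Below outfall 1: Q → 83.10 m³/s, C = (72.70·0.1200 + 10.40·3.040)/83.10 = 0.4854 mg/L.
Below outfall 2: Q → 87.31 m³/s, C = (83.10·0.4854 + 4.210·10.70)/87.31 = 0.9780 mg/L.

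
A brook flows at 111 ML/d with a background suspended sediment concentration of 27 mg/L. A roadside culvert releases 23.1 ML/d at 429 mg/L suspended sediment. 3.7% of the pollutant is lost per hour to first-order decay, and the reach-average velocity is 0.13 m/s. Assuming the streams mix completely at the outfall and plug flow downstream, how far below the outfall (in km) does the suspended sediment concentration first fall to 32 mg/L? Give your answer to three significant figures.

Conservation of mass: C = (111.0·27.00 + 23.10·429.0) / 134.1 = 12910/134.1 = 96.25 mg/L.
3.7%/h lost → k = −ln(1 − 0.037) = 0.03770 h⁻¹.
Set 96.25·exp(−k·t) = 32 → t = ln(96.25/32)/k = 105100 s = 29.21 h.
Distance = v·t = 0.13·105100 = 13670 m = 13.67 km.

13.7 km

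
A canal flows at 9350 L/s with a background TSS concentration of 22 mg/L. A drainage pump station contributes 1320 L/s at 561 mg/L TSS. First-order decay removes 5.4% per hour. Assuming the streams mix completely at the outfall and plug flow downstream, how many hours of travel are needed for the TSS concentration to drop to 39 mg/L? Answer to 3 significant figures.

Mass balance: C = (9350·22.00 + 1320·561.0) / 10670 = 946200/10670 = 88.68 mg/L.
5.4%/h lost → k = −ln(1 − 0.054) = 0.05551 h⁻¹.
88.68·exp(−k·t) = 39 → t = ln(88.68/39)/k = 53270 s = 14.80 h.

14.8 h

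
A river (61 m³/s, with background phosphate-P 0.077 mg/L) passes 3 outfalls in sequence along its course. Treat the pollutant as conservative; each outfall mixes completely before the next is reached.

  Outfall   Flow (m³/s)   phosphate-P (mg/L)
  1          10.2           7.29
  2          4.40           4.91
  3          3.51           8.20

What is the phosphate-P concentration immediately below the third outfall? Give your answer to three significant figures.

Outfall 1: combined Q = 71.20 m³/s; C = (61.00·0.07700 + 10.20·7.290)/71.20 = 1.110 mg/L.
Outfall 2: combined Q = 75.60 m³/s; C = (71.20·1.110 + 4.400·4.910)/75.60 = 1.331 mg/L.
Outfall 3: combined Q = 79.11 m³/s; C = (75.60·1.331 + 3.510·8.200)/79.11 = 1.636 mg/L.

1.64 mg/L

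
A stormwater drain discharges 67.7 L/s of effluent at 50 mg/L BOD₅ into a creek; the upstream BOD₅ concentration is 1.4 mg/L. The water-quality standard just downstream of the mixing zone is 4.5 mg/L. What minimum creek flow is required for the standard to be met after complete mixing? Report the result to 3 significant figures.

Set C_mix = 4.5: (Q·1.400 + 67.70·50.00) / (Q + 67.70) = 4.5
→ Q = 67.70·(50.00 − 4.5)/(4.5 − 1.400) = 993.7 L/s.

994 L/s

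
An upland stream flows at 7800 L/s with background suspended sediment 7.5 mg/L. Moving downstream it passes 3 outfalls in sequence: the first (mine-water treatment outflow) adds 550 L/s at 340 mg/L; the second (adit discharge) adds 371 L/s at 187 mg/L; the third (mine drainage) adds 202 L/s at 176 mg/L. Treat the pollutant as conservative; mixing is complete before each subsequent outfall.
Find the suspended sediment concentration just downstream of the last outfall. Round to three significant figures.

Outfall 1: combined Q = 8350 L/s; C = (7800·7.500 + 550.0·340.0)/8350 = 29.40 mg/L.
Outfall 2: combined Q = 8721 L/s; C = (8350·29.40 + 371.0·187.0)/8721 = 36.11 mg/L.
Outfall 3: combined Q = 8923 L/s; C = (8721·36.11 + 202.0·176.0)/8923 = 39.27 mg/L.

39.3 mg/L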